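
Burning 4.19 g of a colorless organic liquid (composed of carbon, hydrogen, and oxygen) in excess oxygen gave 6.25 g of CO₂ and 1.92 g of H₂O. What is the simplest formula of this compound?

C2H3O2

mol C = 6.25 g CO₂ ÷ 44.009 g/mol = 0.1420 mol
mol H = 2 × 1.92 g H₂O ÷ 18.015 g/mol = 0.2132 mol
mass O = 4.19 − (1.706 + 0.2149) = 2.269 g → mol O = 2.269 ÷ 15.999 = 0.1418 mol
Divide by the smallest (0.1418 mol): C 1.001, H 1.503, O 1.000
Multiplying each by 2 gives whole numbers: C 2.00, H 3.01, O 2.00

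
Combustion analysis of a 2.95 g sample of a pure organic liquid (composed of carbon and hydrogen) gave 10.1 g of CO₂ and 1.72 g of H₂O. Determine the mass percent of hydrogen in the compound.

mol C = 10.1 g CO₂ ÷ 44.009 g/mol = 0.2295 mol
mol H = 2 × 1.72 g H₂O ÷ 18.015 g/mol = 0.1910 mol
mass % H = 0.1925 g ÷ 2.95 g × 100%

6.5%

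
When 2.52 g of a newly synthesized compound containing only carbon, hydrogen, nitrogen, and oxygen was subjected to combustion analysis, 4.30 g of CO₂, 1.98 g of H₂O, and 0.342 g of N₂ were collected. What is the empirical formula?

mol C = 4.30 g CO₂ ÷ 44.009 g/mol = 0.09771 mol
mol H = 2 × 1.98 g H₂O ÷ 18.015 g/mol = 0.2198 mol
mol N = 2 × 0.342 g N₂ ÷ 28.014 g/mol = 0.02442 mol
mass O = 2.52 − (1.174 + 0.2216 + 0.3420) = 0.7829 g → mol O = 0.7829 ÷ 15.999 = 0.04893 mol
Divide by the smallest (0.02442 mol): C 4.002, H 9.003, N 1.000, O 2.004

C4H9NO2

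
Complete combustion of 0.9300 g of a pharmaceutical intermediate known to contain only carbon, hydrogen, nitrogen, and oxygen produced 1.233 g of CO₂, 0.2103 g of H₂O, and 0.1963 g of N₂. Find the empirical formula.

C6H5N3O5

mol C = 1.233 g CO₂ ÷ 44.009 g/mol = 0.028017 mol
mol H = 2 × 0.2103 g H₂O ÷ 18.015 g/mol = 0.023347 mol
mol N = 2 × 0.1963 g N₂ ÷ 28.014 g/mol = 0.014014 mol
mass O = 0.9300 − (0.33651 + 0.023534 + 0.19630) = 0.37365 g → mol O = 0.37365 ÷ 15.999 = 0.023355 mol
Divide by the smallest (0.014014 mol): C 1.999, H 1.666, N 1.000, O 1.666
Multiplying each by 3 gives whole numbers: C 6.00, H 5.00, N 3.00, O 5.00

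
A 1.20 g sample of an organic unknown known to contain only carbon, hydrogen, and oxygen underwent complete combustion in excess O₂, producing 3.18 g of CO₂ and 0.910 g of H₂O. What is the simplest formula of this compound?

C5H7O

mol C = 3.18 g CO₂ ÷ 44.009 g/mol = 0.07226 mol
mol H = 2 × 0.910 g H₂O ÷ 18.015 g/mol = 0.1010 mol
mass O = 1.20 − (0.8679 + 0.1018) = 0.2303 g → mol O = 0.2303 ÷ 15.999 = 0.01439 mol
Divide by the smallest (0.01439 mol): C 5.020, H 7.019, O 1.000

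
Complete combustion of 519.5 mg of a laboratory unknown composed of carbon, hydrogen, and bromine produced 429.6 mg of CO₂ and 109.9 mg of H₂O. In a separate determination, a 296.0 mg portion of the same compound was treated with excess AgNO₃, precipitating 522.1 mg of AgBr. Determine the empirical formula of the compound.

mol C = 0.4296 g CO₂ ÷ 44.009 g/mol = 0.0097616 mol
mol H = 2 × 0.1099 g H₂O ÷ 18.015 g/mol = 0.012201 mol
From the AgBr data: mol Br per gram of compound = (0.5221 ÷ 187.772) ÷ 0.2960 = 0.0093936 mol/g, so in the 0.5195 g combustion sample mol Br = 0.0048800 mol
Divide by the smallest (0.0048800 mol): C 2.000, H 2.500, Br 1.000
Multiplying each by 2 gives whole numbers: C 4.00, H 5.00, Br 2.00

C4H5Br2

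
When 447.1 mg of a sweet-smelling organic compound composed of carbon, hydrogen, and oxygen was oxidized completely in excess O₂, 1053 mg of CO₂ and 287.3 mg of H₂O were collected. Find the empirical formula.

C3H4O

mol C = 1.053 g CO₂ ÷ 44.009 g/mol = 0.023927 mol
mol H = 2 × 0.2873 g H₂O ÷ 18.015 g/mol = 0.031896 mol
mass O = 0.4471 − (0.28739 + 0.032151) = 0.12756 g → mol O = 0.12756 ÷ 15.999 = 0.0079732 mol
Divide by the smallest (0.0079732 mol): C 3.001, H 4.000, O 1.000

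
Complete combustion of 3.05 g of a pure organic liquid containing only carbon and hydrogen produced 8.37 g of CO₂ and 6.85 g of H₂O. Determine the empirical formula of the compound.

CH4

mol C = 8.37 g CO₂ ÷ 44.009 g/mol = 0.1902 mol
mol H = 2 × 6.85 g H₂O ÷ 18.015 g/mol = 0.7605 mol
Divide by the smallest (0.1902 mol): C 1.000, H 3.999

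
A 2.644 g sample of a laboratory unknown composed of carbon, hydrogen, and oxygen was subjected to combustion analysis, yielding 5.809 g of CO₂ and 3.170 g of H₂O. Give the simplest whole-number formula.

C3H8O

mol C = 5.809 g CO₂ ÷ 44.009 g/mol = 0.13200 mol
mol H = 2 × 3.170 g H₂O ÷ 18.015 g/mol = 0.35193 mol
mass O = 2.644 − (1.5854 + 0.35474) = 0.70385 g → mol O = 0.70385 ÷ 15.999 = 0.043994 mol
Divide by the smallest (0.043994 mol): C 3.000, H 8.000, O 1.000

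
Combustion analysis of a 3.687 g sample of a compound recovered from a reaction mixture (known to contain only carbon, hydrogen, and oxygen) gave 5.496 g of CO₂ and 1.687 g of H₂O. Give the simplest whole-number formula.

C2H3O2

mol C = 5.496 g CO₂ ÷ 44.009 g/mol = 0.12488 mol
mol H = 2 × 1.687 g H₂O ÷ 18.015 g/mol = 0.18729 mol
mass O = 3.687 − (1.5000 + 0.18879) = 1.9982 g → mol O = 1.9982 ÷ 15.999 = 0.12490 mol
Divide by the smallest (0.12488 mol): C 1.000, H 1.500, O 1.000
Multiplying each by 2 gives whole numbers: C 2.00, H 3.00, O 2.00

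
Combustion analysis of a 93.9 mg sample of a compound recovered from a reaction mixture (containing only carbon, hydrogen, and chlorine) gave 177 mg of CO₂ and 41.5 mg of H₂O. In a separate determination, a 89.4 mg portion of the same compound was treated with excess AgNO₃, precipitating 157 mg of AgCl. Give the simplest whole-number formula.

mol C = 0.177 g CO₂ ÷ 44.009 g/mol = 0.004022 mol
mol H = 2 × 0.0415 g H₂O ÷ 18.015 g/mol = 0.004607 mol
From the AgCl data: mol Cl per gram of compound = (0.157 ÷ 143.318) ÷ 0.0894 = 0.01225 mol/g, so in the 0.0939 g combustion sample mol Cl = 0.001151 mol
Divide by the smallest (0.001151 mol): C 3.495, H 4.004, Cl 1.000
Multiplying each by 2 gives whole numbers: C 6.99, H 8.01, Cl 2.00

C7H8Cl2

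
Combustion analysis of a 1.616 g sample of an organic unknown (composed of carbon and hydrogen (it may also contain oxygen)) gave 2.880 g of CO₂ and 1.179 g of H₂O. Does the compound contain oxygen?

mol C = 2.880 g CO₂ ÷ 44.009 g/mol = 0.065441 mol
mol H = 2 × 1.179 g H₂O ÷ 18.015 g/mol = 0.13089 mol
C and H account for only 0.91795 g of the 1.616 g sample; the remaining 0.69805 g must be oxygen.

yes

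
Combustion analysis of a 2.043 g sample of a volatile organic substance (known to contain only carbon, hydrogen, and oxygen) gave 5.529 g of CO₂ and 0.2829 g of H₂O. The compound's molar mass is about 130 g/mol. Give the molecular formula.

C8H2O2

mol C = 5.529 g CO₂ ÷ 44.009 g/mol = 0.12563 mol
mol H = 2 × 0.2829 g H₂O ÷ 18.015 g/mol = 0.031407 mol
mass O = 2.043 − (1.5090 + 0.031658) = 0.50236 g → mol O = 0.50236 ÷ 15.999 = 0.031399 mol
Divide by the smallest (0.031399 mol): C 4.001, H 1.000, O 1.000
Empirical formula: C4HO
Empirical-formula mass = 65.05 g/mol; 130 ÷ 65.05 ≈ 2, so the molecular formula is C8H2O2.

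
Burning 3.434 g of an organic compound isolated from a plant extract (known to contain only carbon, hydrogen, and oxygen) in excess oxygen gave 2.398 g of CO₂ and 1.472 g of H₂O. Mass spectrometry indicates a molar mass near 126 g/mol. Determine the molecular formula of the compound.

mol C = 2.398 g CO₂ ÷ 44.009 g/mol = 0.054489 mol
mol H = 2 × 1.472 g H₂O ÷ 18.015 g/mol = 0.16342 mol
mass O = 3.434 − (0.65447 + 0.16473) = 2.6148 g → mol O = 2.6148 ÷ 15.999 = 0.16344 mol
Divide by the smallest (0.054489 mol): C 1.000, H 2.999, O 2.999
Empirical formula: CH3O3
Empirical-formula mass = 63.03 g/mol; 126 ÷ 63.03 ≈ 2, so the molecular formula is C2H6O6.

C2H6O6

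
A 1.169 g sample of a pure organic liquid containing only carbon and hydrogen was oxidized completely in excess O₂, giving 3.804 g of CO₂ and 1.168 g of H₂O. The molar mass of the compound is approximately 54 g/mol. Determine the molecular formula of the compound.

mol C = 3.804 g CO₂ ÷ 44.009 g/mol = 0.086437 mol
mol H = 2 × 1.168 g H₂O ÷ 18.015 g/mol = 0.12967 mol
Divide by the smallest (0.086437 mol): C 1.000, H 1.500
Multiplying each by 2 gives whole numbers: C 2.00, H 3.00
Empirical formula: C2H3
Empirical-formula mass = 27.05 g/mol; 54 ÷ 27.05 ≈ 2, so the molecular formula is C4H6.

C4H6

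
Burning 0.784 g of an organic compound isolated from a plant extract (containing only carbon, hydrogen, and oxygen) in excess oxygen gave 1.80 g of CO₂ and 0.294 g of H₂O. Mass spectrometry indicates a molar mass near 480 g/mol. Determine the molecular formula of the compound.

mol C = 1.80 g CO₂ ÷ 44.009 g/mol = 0.04090 mol
mol H = 2 × 0.294 g H₂O ÷ 18.015 g/mol = 0.03264 mol
mass O = 0.784 − (0.4913 + 0.03290) = 0.2598 g → mol O = 0.2598 ÷ 15.999 = 0.01624 mol
Divide by the smallest (0.01624 mol): C 2.518, H 2.010, O 1.000
Multiplying each by 2 gives whole numbers: C 5.04, H 4.02, O 2.00
Empirical formula: C5H4O2
Empirical-formula mass = 96.08 g/mol; 480 ÷ 96.08 ≈ 5, so the molecular formula is C25H20O10.

C25H20O10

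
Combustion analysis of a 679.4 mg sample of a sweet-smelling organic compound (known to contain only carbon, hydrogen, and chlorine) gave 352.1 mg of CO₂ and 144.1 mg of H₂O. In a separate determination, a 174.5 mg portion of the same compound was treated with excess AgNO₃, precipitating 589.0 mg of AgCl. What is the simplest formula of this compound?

CH2Cl2

mol C = 0.3521 g CO₂ ÷ 44.009 g/mol = 0.0080006 mol
mol H = 2 × 0.1441 g H₂O ÷ 18.015 g/mol = 0.015998 mol
From the AgCl data: mol Cl per gram of compound = (0.5890 ÷ 143.318) ÷ 0.1745 = 0.023552 mol/g, so in the 0.6794 g combustion sample mol Cl = 0.016001 mol
Divide by the smallest (0.0080006 mol): C 1.000, H 2.000, Cl 2.000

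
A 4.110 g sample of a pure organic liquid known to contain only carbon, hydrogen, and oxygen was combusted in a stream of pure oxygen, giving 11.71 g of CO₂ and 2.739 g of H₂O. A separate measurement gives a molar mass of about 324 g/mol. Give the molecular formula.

C21H24O3

mol C = 11.71 g CO₂ ÷ 44.009 g/mol = 0.26608 mol
mol H = 2 × 2.739 g H₂O ÷ 18.015 g/mol = 0.30408 mol
mass O = 4.110 − (3.1959 + 0.30651) = 0.60758 g → mol O = 0.60758 ÷ 15.999 = 0.037976 mol
Divide by the smallest (0.037976 mol): C 7.007, H 8.007, O 1.000
Empirical formula: C7H8O
Empirical-formula mass = 108.14 g/mol; 324 ÷ 108.14 ≈ 3, so the molecular formula is C21H24O3.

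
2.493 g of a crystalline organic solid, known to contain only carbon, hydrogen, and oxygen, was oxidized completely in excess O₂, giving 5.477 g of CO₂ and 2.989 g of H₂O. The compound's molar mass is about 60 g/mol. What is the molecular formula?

C3H8O

mol C = 5.477 g CO₂ ÷ 44.009 g/mol = 0.12445 mol
mol H = 2 × 2.989 g H₂O ÷ 18.015 g/mol = 0.33183 mol
mass O = 2.493 − (1.4948 + 0.33449) = 0.66372 g → mol O = 0.66372 ÷ 15.999 = 0.041485 mol
Divide by the smallest (0.041485 mol): C 3.000, H 7.999, O 1.000
Empirical formula: C3H8O
Empirical-formula mass = 60.10 g/mol; 60 ÷ 60.10 ≈ 1, so the molecular formula is C3H8O.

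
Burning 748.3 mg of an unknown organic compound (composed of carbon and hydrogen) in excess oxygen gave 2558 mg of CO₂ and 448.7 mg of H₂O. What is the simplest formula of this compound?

mol C = 2.558 g CO₂ ÷ 44.009 g/mol = 0.058124 mol
mol H = 2 × 0.4487 g H₂O ÷ 18.015 g/mol = 0.049814 mol
Divide by the smallest (0.049814 mol): C 1.167, H 1.000
Multiplying each by 6 gives whole numbers: C 7.00, H 6.00

C7H6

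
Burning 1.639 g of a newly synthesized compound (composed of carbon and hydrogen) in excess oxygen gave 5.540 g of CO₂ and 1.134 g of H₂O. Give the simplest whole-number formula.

CH

mol C = 5.540 g CO₂ ÷ 44.009 g/mol = 0.12588 mol
mol H = 2 × 1.134 g H₂O ÷ 18.015 g/mol = 0.12590 mol
Divide by the smallest (0.12588 mol): C 1.000, H 1.000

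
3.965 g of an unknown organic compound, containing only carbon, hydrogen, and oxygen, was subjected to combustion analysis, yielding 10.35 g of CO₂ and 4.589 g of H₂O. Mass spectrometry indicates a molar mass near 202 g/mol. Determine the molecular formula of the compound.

mol C = 10.35 g CO₂ ÷ 44.009 g/mol = 0.23518 mol
mol H = 2 × 4.589 g H₂O ÷ 18.015 g/mol = 0.50946 mol
mass O = 3.965 − (2.8247 + 0.51354) = 0.62672 g → mol O = 0.62672 ÷ 15.999 = 0.039173 mol
Divide by the smallest (0.039173 mol): C 6.004, H 13.006, O 1.000
Empirical formula: C6H13O
Empirical-formula mass = 101.17 g/mol; 202 ÷ 101.17 ≈ 2, so the molecular formula is C12H26O2.

C12H26O2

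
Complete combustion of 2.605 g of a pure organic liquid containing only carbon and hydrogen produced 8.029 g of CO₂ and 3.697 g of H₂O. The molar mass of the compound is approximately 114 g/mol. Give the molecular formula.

mol C = 8.029 g CO₂ ÷ 44.009 g/mol = 0.18244 mol
mol H = 2 × 3.697 g H₂O ÷ 18.015 g/mol = 0.41044 mol
Divide by the smallest (0.18244 mol): C 1.000, H 2.250
Multiplying each by 4 gives whole numbers: C 4.00, H 9.00
Empirical formula: C4H9
Empirical-formula mass = 57.12 g/mol; 114 ÷ 57.12 ≈ 2, so the molecular formula is C8H18.

C8H18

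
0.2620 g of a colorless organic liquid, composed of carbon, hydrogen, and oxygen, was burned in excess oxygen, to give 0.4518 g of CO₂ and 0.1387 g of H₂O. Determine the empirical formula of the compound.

C4H6O3

mol C = 0.4518 g CO₂ ÷ 44.009 g/mol = 0.010266 mol
mol H = 2 × 0.1387 g H₂O ÷ 18.015 g/mol = 0.015398 mol
mass O = 0.2620 − (0.12331 + 0.015521) = 0.12317 g → mol O = 0.12317 ÷ 15.999 = 0.0076988 mol
Divide by the smallest (0.0076988 mol): C 1.333, H 2.000, O 1.000
Multiplying each by 3 gives whole numbers: C 4.00, H 6.00, O 3.00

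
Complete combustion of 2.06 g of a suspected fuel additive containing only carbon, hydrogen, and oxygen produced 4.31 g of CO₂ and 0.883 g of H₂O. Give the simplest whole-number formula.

C2H2O

mol C = 4.31 g CO₂ ÷ 44.009 g/mol = 0.09793 mol
mol H = 2 × 0.883 g H₂O ÷ 18.015 g/mol = 0.09803 mol
mass O = 2.06 − (1.176 + 0.09881) = 0.7849 g → mol O = 0.7849 ÷ 15.999 = 0.04906 mol
Divide by the smallest (0.04906 mol): C 1.996, H 1.998, O 1.000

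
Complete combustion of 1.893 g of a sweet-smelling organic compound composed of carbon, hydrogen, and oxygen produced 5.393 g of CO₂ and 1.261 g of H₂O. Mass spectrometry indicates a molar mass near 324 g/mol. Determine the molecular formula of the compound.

C21H24O3

mol C = 5.393 g CO₂ ÷ 44.009 g/mol = 0.12254 mol
mol H = 2 × 1.261 g H₂O ÷ 18.015 g/mol = 0.13999 mol
mass O = 1.893 − (1.4719 + 0.14111) = 0.28002 g → mol O = 0.28002 ÷ 15.999 = 0.017502 mol
Divide by the smallest (0.017502 mol): C 7.002, H 7.999, O 1.000
Empirical formula: C7H8O
Empirical-formula mass = 108.14 g/mol; 324 ÷ 108.14 ≈ 3, so the molecular formula is C21H24O3.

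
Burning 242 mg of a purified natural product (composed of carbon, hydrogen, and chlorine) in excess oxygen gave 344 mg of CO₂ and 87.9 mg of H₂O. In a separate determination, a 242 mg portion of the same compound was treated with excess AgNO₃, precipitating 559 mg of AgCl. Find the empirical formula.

mol C = 0.344 g CO₂ ÷ 44.009 g/mol = 0.007817 mol
mol H = 2 × 0.0879 g H₂O ÷ 18.015 g/mol = 0.009759 mol
From the AgCl data: mol Cl per gram of compound = (0.559 ÷ 143.318) ÷ 0.242 = 0.01612 mol/g, so in the 0.242 g combustion sample mol Cl = 0.003900 mol
Divide by the smallest (0.003900 mol): C 2.004, H 2.502, Cl 1.000
Multiplying each by 2 gives whole numbers: C 4.01, H 5.00, Cl 2.00

C4H5Cl2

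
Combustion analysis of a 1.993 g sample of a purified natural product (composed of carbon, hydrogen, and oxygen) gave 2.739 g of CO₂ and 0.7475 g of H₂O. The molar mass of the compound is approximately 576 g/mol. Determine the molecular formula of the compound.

mol C = 2.739 g CO₂ ÷ 44.009 g/mol = 0.062237 mol
mol H = 2 × 0.7475 g H₂O ÷ 18.015 g/mol = 0.082986 mol
mass O = 1.993 − (0.74753 + 0.083650) = 1.1618 g → mol O = 1.1618 ÷ 15.999 = 0.072618 mol
Divide by the smallest (0.062237 mol): C 1.000, H 1.333, O 1.167
Multiplying each by 6 gives whole numbers: C 6.00, H 8.00, O 7.00
Empirical formula: C6H8O7
Empirical-formula mass = 192.12 g/mol; 576 ÷ 192.12 ≈ 3, so the molecular formula is C18H24O21.

C18H24O21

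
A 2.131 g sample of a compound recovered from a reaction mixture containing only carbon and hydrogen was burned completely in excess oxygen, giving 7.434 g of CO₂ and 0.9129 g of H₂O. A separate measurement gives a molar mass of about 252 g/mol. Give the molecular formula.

mol C = 7.434 g CO₂ ÷ 44.009 g/mol = 0.16892 mol
mol H = 2 × 0.9129 g H₂O ÷ 18.015 g/mol = 0.10135 mol
Divide by the smallest (0.10135 mol): C 1.667, H 1.000
Multiplying each by 3 gives whole numbers: C 5.00, H 3.00
Empirical formula: C5H3
Empirical-formula mass = 63.08 g/mol; 252 ÷ 63.08 ≈ 4, so the molecular formula is C20H12.

C20H12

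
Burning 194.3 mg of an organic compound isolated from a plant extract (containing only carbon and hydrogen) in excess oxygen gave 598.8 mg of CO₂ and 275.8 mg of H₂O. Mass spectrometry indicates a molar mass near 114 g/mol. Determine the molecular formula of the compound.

mol C = 0.5988 g CO₂ ÷ 44.009 g/mol = 0.013606 mol
mol H = 2 × 0.2758 g H₂O ÷ 18.015 g/mol = 0.030619 mol
Divide by the smallest (0.013606 mol): C 1.000, H 2.250
Multiplying each by 4 gives whole numbers: C 4.00, H 9.00
Empirical formula: C4H9
Empirical-formula mass = 57.12 g/mol; 114 ÷ 57.12 ≈ 2, so the molecular formula is C8H18.

C8H18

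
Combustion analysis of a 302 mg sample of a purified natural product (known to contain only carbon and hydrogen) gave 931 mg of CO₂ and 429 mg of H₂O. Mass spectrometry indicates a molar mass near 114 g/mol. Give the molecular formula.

mol C = 0.931 g CO₂ ÷ 44.009 g/mol = 0.02115 mol
mol H = 2 × 0.429 g H₂O ÷ 18.015 g/mol = 0.04763 mol
Divide by the smallest (0.02115 mol): C 1.000, H 2.251
Multiplying each by 4 gives whole numbers: C 4.00, H 9.01
Empirical formula: C4H9
Empirical-formula mass = 57.12 g/mol; 114 ÷ 57.12 ≈ 2, so the molecular formula is C8H18.

C8H18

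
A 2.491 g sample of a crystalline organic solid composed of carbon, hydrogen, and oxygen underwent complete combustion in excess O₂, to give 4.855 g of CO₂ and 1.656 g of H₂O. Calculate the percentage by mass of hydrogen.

7.44%

mol C = 4.855 g CO₂ ÷ 44.009 g/mol = 0.11032 mol
mol H = 2 × 1.656 g H₂O ÷ 18.015 g/mol = 0.18385 mol
mass O = 2.491 − (1.3250 + 0.18532) = 0.98065 g → mol O = 0.98065 ÷ 15.999 = 0.061294 mol
mass % H = 0.18532 g ÷ 2.491 g × 100%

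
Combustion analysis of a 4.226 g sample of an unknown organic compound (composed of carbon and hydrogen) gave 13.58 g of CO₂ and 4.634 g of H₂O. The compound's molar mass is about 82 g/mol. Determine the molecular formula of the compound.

mol C = 13.58 g CO₂ ÷ 44.009 g/mol = 0.30857 mol
mol H = 2 × 4.634 g H₂O ÷ 18.015 g/mol = 0.51446 mol
Divide by the smallest (0.30857 mol): C 1.000, H 1.667
Multiplying each by 3 gives whole numbers: C 3.00, H 5.00
Empirical formula: C3H5
Empirical-formula mass = 41.07 g/mol; 82 ÷ 41.07 ≈ 2, so the molecular formula is C6H10.

C6H10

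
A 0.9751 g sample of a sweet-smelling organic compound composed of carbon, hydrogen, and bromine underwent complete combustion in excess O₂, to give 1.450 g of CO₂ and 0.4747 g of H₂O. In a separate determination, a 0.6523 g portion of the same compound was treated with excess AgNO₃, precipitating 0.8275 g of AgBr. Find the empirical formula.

mol C = 1.450 g CO₂ ÷ 44.009 g/mol = 0.032948 mol
mol H = 2 × 0.4747 g H₂O ÷ 18.015 g/mol = 0.052701 mol
From the AgBr data: mol Br per gram of compound = (0.8275 ÷ 187.772) ÷ 0.6523 = 0.0067560 mol/g, so in the 0.9751 g combustion sample mol Br = 0.0065878 mol
Divide by the smallest (0.0065878 mol): C 5.001, H 8.000, Br 1.000

C5H8Br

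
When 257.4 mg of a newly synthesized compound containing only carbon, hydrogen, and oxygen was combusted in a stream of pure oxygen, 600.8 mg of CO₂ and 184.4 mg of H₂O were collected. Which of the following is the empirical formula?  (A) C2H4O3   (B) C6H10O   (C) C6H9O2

mol C = 0.6008 g CO₂ ÷ 44.009 g/mol = 0.013652 mol
mol H = 2 × 0.1844 g H₂O ÷ 18.015 g/mol = 0.020472 mol
mass O = 0.2574 − (0.16397 + 0.020636) = 0.072793 g → mol O = 0.072793 ÷ 15.999 = 0.0045499 mol
Divide by the smallest (0.0045499 mol): C 3.000, H 4.499, O 1.000
Multiplying each by 2 gives whole numbers: C 6.00, H 9.00, O 2.00

(C) C6H9O2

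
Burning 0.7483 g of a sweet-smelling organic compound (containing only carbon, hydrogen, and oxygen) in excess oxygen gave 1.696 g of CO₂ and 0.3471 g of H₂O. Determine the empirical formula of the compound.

C5H5O2

mol C = 1.696 g CO₂ ÷ 44.009 g/mol = 0.038538 mol
mol H = 2 × 0.3471 g H₂O ÷ 18.015 g/mol = 0.038535 mol
mass O = 0.7483 − (0.46287 + 0.038843) = 0.24658 g → mol O = 0.24658 ÷ 15.999 = 0.015412 mol
Divide by the smallest (0.015412 mol): C 2.500, H 2.500, O 1.000
Multiplying each by 2 gives whole numbers: C 5.00, H 5.00, O 2.00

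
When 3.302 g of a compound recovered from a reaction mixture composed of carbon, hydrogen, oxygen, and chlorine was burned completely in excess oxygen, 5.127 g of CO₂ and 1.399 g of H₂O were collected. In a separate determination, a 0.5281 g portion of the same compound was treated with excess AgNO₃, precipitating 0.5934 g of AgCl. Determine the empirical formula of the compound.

C9H12Cl2O4

mol C = 5.127 g CO₂ ÷ 44.009 g/mol = 0.11650 mol
mol H = 2 × 1.399 g H₂O ÷ 18.015 g/mol = 0.15532 mol
From the AgCl data: mol Cl per gram of compound = (0.5934 ÷ 143.318) ÷ 0.5281 = 0.0078403 mol/g, so in the 3.302 g combustion sample mol Cl = 0.025889 mol
mass O = 3.302 − (1.3993 + 0.15656 + 0.91775) = 0.82843 g → mol O = 0.82843 ÷ 15.999 = 0.051780 mol
Divide by the smallest (0.025889 mol): C 4.500, H 5.999, Cl 1.000, O 2.000
Multiplying each by 2 gives whole numbers: C 9.00, H 12.00, Cl 2.00, O 4.00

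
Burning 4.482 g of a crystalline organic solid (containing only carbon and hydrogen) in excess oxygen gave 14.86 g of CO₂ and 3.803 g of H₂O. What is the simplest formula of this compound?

C4H5

mol C = 14.86 g CO₂ ÷ 44.009 g/mol = 0.33766 mol
mol H = 2 × 3.803 g H₂O ÷ 18.015 g/mol = 0.42220 mol
Divide by the smallest (0.33766 mol): C 1.000, H 1.250
Multiplying each by 4 gives whole numbers: C 4.00, H 5.00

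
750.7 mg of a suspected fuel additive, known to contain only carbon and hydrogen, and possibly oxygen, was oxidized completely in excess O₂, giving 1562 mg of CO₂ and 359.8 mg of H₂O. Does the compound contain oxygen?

yes

mol C = 1.562 g CO₂ ÷ 44.009 g/mol = 0.035493 mol
mol H = 2 × 0.3598 g H₂O ÷ 18.015 g/mol = 0.039944 mol
C and H account for only 0.46657 g of the 0.7507 g sample; the remaining 0.28413 g must be oxygen.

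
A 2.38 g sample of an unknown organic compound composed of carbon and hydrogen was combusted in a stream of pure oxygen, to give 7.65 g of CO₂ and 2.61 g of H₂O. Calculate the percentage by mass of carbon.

mol C = 7.65 g CO₂ ÷ 44.009 g/mol = 0.1738 mol
mol H = 2 × 2.61 g H₂O ÷ 18.015 g/mol = 0.2898 mol
mass % C = 2.088 g ÷ 2.38 g × 100%

87.7%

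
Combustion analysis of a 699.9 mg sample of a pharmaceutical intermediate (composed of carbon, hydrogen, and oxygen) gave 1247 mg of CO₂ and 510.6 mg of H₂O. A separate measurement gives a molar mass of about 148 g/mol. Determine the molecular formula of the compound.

C6H12O4

mol C = 1.247 g CO₂ ÷ 44.009 g/mol = 0.028335 mol
mol H = 2 × 0.5106 g H₂O ÷ 18.015 g/mol = 0.056686 mol
mass O = 0.6999 − (0.34033 + 0.057140) = 0.30243 g → mol O = 0.30243 ÷ 15.999 = 0.018903 mol
Divide by the smallest (0.018903 mol): C 1.499, H 2.999, O 1.000
Multiplying each by 2 gives whole numbers: C 3.00, H 6.00, O 2.00
Empirical formula: C3H6O2
Empirical-formula mass = 74.08 g/mol; 148 ÷ 74.08 ≈ 2, so the molecular formula is C6H12O4.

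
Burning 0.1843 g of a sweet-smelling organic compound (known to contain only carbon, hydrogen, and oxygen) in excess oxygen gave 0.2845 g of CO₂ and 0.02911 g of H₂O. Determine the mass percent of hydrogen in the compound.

mol C = 0.2845 g CO₂ ÷ 44.009 g/mol = 0.0064646 mol
mol H = 2 × 0.02911 g H₂O ÷ 18.015 g/mol = 0.0032318 mol
mass O = 0.1843 − (0.077646 + 0.0032576) = 0.10340 g → mol O = 0.10340 ÷ 15.999 = 0.0064627 mol
mass % H = 0.0032576 g ÷ 0.1843 g × 100%

1.77%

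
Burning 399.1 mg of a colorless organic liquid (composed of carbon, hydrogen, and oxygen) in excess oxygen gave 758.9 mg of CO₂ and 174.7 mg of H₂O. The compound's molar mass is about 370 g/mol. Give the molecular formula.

mol C = 0.7589 g CO₂ ÷ 44.009 g/mol = 0.017244 mol
mol H = 2 × 0.1747 g H₂O ÷ 18.015 g/mol = 0.019395 mol
mass O = 0.3991 − (0.20712 + 0.019550) = 0.17243 g → mol O = 0.17243 ÷ 15.999 = 0.010778 mol
Divide by the smallest (0.010778 mol): C 1.600, H 1.800, O 1.000
Multiplying each by 5 gives whole numbers: C 8.00, H 9.00, O 5.00
Empirical formula: C8H9O5
Empirical-formula mass = 185.16 g/mol; 370 ÷ 185.16 ≈ 2, so the molecular formula is C16H18O10.

C16H18O10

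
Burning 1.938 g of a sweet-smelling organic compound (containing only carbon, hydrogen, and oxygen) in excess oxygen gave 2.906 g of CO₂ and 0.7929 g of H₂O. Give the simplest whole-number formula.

C3H4O3

mol C = 2.906 g CO₂ ÷ 44.009 g/mol = 0.066032 mol
mol H = 2 × 0.7929 g H₂O ÷ 18.015 g/mol = 0.088027 mol
mass O = 1.938 − (0.79311 + 0.088731) = 1.0562 g → mol O = 1.0562 ÷ 15.999 = 0.066014 mol
Divide by the smallest (0.066014 mol): C 1.000, H 1.333, O 1.000
Multiplying each by 3 gives whole numbers: C 3.00, H 4.00, O 3.00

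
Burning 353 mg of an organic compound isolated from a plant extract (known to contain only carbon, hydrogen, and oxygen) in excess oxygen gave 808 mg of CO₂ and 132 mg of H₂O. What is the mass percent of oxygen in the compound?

33.3%

mol C = 0.808 g CO₂ ÷ 44.009 g/mol = 0.01836 mol
mol H = 2 × 0.132 g H₂O ÷ 18.015 g/mol = 0.01465 mol
mass O = 0.353 − (0.2205 + 0.01477) = 0.1177 g → mol O = 0.1177 ÷ 15.999 = 0.007357 mol
mass % O = 0.1177 g ÷ 0.353 g × 100%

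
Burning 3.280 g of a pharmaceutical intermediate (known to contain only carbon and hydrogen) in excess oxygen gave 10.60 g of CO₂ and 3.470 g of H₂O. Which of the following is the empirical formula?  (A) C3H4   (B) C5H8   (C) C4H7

(B) C5H8

mol C = 10.60 g CO₂ ÷ 44.009 g/mol = 0.24086 mol
mol H = 2 × 3.470 g H₂O ÷ 18.015 g/mol = 0.38523 mol
Divide by the smallest (0.24086 mol): C 1.000, H 1.599
Multiplying each by 5 gives whole numbers: C 5.00, H 8.00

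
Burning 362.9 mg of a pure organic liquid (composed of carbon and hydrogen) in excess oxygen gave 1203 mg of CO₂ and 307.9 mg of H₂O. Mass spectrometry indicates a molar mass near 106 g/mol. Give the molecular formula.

C8H10

mol C = 1.203 g CO₂ ÷ 44.009 g/mol = 0.027335 mol
mol H = 2 × 0.3079 g H₂O ÷ 18.015 g/mol = 0.034183 mol
Divide by the smallest (0.027335 mol): C 1.000, H 1.250
Multiplying each by 4 gives whole numbers: C 4.00, H 5.00
Empirical formula: C4H5
Empirical-formula mass = 53.08 g/mol; 106 ÷ 53.08 ≈ 2, so the molecular formula is C8H10.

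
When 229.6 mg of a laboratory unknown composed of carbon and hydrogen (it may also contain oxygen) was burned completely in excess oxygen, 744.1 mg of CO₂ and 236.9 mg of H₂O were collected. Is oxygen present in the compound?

mol C = 0.7441 g CO₂ ÷ 44.009 g/mol = 0.016908 mol
mol H = 2 × 0.2369 g H₂O ÷ 18.015 g/mol = 0.026300 mol
C and H together account for 0.22959 g — essentially the entire 0.2296 g sample — so the compound contains no oxygen.

no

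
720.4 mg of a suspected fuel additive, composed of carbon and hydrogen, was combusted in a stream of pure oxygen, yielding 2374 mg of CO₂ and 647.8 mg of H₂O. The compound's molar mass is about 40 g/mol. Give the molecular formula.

C3H4

mol C = 2.374 g CO₂ ÷ 44.009 g/mol = 0.053944 mol
mol H = 2 × 0.6478 g H₂O ÷ 18.015 g/mol = 0.071918 mol
Divide by the smallest (0.053944 mol): C 1.000, H 1.333
Multiplying each by 3 gives whole numbers: C 3.00, H 4.00
Empirical formula: C3H4
Empirical-formula mass = 40.06 g/mol; 40 ÷ 40.06 ≈ 1, so the molecular formula is C3H4.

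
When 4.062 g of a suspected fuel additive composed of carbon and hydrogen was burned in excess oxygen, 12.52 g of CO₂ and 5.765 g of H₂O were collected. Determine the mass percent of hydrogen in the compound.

15.88%

mol C = 12.52 g CO₂ ÷ 44.009 g/mol = 0.28449 mol
mol H = 2 × 5.765 g H₂O ÷ 18.015 g/mol = 0.64002 mol
mass % H = 0.64514 g ÷ 4.062 g × 100%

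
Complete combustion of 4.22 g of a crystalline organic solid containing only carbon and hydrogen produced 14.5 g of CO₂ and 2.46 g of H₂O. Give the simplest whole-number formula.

mol C = 14.5 g CO₂ ÷ 44.009 g/mol = 0.3295 mol
mol H = 2 × 2.46 g H₂O ÷ 18.015 g/mol = 0.2731 mol
Divide by the smallest (0.2731 mol): C 1.206, H 1.000
Multiplying each by 5 gives whole numbers: C 6.03, H 5.00

C6H5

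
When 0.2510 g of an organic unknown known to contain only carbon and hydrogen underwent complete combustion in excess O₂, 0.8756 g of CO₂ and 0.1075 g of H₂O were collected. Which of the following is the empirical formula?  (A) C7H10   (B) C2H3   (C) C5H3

(C) C5H3

mol C = 0.8756 g CO₂ ÷ 44.009 g/mol = 0.019896 mol
mol H = 2 × 0.1075 g H₂O ÷ 18.015 g/mol = 0.011934 mol
Divide by the smallest (0.011934 mol): C 1.667, H 1.000
Multiplying each by 3 gives whole numbers: C 5.00, H 3.00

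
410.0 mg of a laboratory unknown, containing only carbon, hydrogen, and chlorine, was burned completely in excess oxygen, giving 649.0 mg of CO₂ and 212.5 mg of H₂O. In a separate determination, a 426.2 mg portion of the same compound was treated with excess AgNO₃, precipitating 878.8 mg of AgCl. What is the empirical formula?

C5H8Cl2

mol C = 0.6490 g CO₂ ÷ 44.009 g/mol = 0.014747 mol
mol H = 2 × 0.2125 g H₂O ÷ 18.015 g/mol = 0.023591 mol
From the AgCl data: mol Cl per gram of compound = (0.8788 ÷ 143.318) ÷ 0.4262 = 0.014387 mol/g, so in the 0.4100 g combustion sample mol Cl = 0.0058987 mol
Divide by the smallest (0.0058987 mol): C 2.500, H 3.999, Cl 1.000
Multiplying each by 2 gives whole numbers: C 5.00, H 8.00, Cl 2.00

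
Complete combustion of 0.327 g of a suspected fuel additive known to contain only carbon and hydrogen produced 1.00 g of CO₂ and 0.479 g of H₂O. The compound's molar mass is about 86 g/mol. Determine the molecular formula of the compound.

C6H14

mol C = 1.00 g CO₂ ÷ 44.009 g/mol = 0.02272 mol
mol H = 2 × 0.479 g H₂O ÷ 18.015 g/mol = 0.05318 mol
Divide by the smallest (0.02272 mol): C 1.000, H 2.340
Multiplying each by 3 gives whole numbers: C 3.00, H 7.02
Empirical formula: C3H7
Empirical-formula mass = 43.09 g/mol; 86 ÷ 43.09 ≈ 2, so the molecular formula is C6H14.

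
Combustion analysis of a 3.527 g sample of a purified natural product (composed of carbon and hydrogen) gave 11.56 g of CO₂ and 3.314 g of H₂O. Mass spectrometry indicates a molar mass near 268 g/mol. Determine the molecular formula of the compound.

C20H28

mol C = 11.56 g CO₂ ÷ 44.009 g/mol = 0.26267 mol
mol H = 2 × 3.314 g H₂O ÷ 18.015 g/mol = 0.36792 mol
Divide by the smallest (0.26267 mol): C 1.000, H 1.401
Multiplying each by 5 gives whole numbers: C 5.00, H 7.00
Empirical formula: C5H7
Empirical-formula mass = 67.11 g/mol; 268 ÷ 67.11 ≈ 4, so the molecular formula is C20H28.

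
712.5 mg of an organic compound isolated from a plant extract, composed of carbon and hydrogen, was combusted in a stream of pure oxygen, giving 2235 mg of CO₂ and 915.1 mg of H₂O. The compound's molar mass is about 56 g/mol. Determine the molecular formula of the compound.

C4H8

mol C = 2.235 g CO₂ ÷ 44.009 g/mol = 0.050785 mol
mol H = 2 × 0.9151 g H₂O ÷ 18.015 g/mol = 0.10159 mol
Divide by the smallest (0.050785 mol): C 1.000, H 2.000
Empirical formula: CH2
Empirical-formula mass = 14.03 g/mol; 56 ÷ 14.03 ≈ 4, so the molecular formula is C4H8.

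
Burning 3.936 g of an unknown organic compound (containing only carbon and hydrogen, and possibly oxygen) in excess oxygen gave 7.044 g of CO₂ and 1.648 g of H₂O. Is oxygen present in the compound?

yes

mol C = 7.044 g CO₂ ÷ 44.009 g/mol = 0.16006 mol
mol H = 2 × 1.648 g H₂O ÷ 18.015 g/mol = 0.18296 mol
C and H account for only 2.1069 g of the 3.936 g sample; the remaining 1.8291 g must be oxygen.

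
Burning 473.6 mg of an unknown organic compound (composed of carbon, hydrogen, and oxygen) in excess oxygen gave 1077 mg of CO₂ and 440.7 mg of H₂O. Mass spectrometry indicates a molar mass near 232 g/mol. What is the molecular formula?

C12H24O4

mol C = 1.077 g CO₂ ÷ 44.009 g/mol = 0.024472 mol
mol H = 2 × 0.4407 g H₂O ÷ 18.015 g/mol = 0.048926 mol
mass O = 0.4736 − (0.29394 + 0.049317) = 0.13035 g → mol O = 0.13035 ÷ 15.999 = 0.0081472 mol
Divide by the smallest (0.0081472 mol): C 3.004, H 6.005, O 1.000
Empirical formula: C3H6O
Empirical-formula mass = 58.08 g/mol; 232 ÷ 58.08 ≈ 4, so the molecular formula is C12H24O4.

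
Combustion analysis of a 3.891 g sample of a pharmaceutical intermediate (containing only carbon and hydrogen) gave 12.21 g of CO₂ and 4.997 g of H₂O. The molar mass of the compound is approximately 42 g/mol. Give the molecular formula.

mol C = 12.21 g CO₂ ÷ 44.009 g/mol = 0.27744 mol
mol H = 2 × 4.997 g H₂O ÷ 18.015 g/mol = 0.55476 mol
Divide by the smallest (0.27744 mol): C 1.000, H 2.000
Empirical formula: CH2
Empirical-formula mass = 14.03 g/mol; 42 ÷ 14.03 ≈ 3, so the molecular formula is C3H6.

C3H6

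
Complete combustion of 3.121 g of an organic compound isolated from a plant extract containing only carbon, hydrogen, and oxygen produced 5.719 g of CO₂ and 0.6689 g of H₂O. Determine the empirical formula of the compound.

C7H4O5

mol C = 5.719 g CO₂ ÷ 44.009 g/mol = 0.12995 mol
mol H = 2 × 0.6689 g H₂O ÷ 18.015 g/mol = 0.074260 mol
mass O = 3.121 − (1.5608 + 0.074854) = 1.4853 g → mol O = 1.4853 ÷ 15.999 = 0.092838 mol
Divide by the smallest (0.074260 mol): C 1.750, H 1.000, O 1.250
Multiplying each by 4 gives whole numbers: C 7.00, H 4.00, O 5.00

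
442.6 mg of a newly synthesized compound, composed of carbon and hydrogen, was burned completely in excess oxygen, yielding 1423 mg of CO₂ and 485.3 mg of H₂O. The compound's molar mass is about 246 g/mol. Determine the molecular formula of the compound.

C18H30

mol C = 1.423 g CO₂ ÷ 44.009 g/mol = 0.032334 mol
mol H = 2 × 0.4853 g H₂O ÷ 18.015 g/mol = 0.053877 mol
Divide by the smallest (0.032334 mol): C 1.000, H 1.666
Multiplying each by 3 gives whole numbers: C 3.00, H 5.00
Empirical formula: C3H5
Empirical-formula mass = 41.07 g/mol; 246 ÷ 41.07 ≈ 6, so the molecular formula is C18H30.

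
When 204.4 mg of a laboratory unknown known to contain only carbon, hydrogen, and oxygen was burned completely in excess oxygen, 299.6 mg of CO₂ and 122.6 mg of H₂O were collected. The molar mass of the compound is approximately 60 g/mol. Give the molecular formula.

C2H4O2

mol C = 0.2996 g CO₂ ÷ 44.009 g/mol = 0.0068077 mol
mol H = 2 × 0.1226 g H₂O ÷ 18.015 g/mol = 0.013611 mol
mass O = 0.2044 − (0.081767 + 0.013720) = 0.10891 g → mol O = 0.10891 ÷ 15.999 = 0.0068075 mol
Divide by the smallest (0.0068075 mol): C 1.000, H 1.999, O 1.000
Empirical formula: CH2O
Empirical-formula mass = 30.03 g/mol; 60 ÷ 30.03 ≈ 2, so the molecular formula is C2H4O2.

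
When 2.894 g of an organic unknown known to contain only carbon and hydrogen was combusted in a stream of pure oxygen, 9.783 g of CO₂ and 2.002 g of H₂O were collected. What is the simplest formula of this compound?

CH

mol C = 9.783 g CO₂ ÷ 44.009 g/mol = 0.22230 mol
mol H = 2 × 2.002 g H₂O ÷ 18.015 g/mol = 0.22226 mol
Divide by the smallest (0.22226 mol): C 1.000, H 1.000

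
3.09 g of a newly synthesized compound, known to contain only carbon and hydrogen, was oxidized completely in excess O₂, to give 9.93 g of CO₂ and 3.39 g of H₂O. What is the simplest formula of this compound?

mol C = 9.93 g CO₂ ÷ 44.009 g/mol = 0.2256 mol
mol H = 2 × 3.39 g H₂O ÷ 18.015 g/mol = 0.3764 mol
Divide by the smallest (0.2256 mol): C 1.000, H 1.668
Multiplying each by 3 gives whole numbers: C 3.00, H 5.00

C3H5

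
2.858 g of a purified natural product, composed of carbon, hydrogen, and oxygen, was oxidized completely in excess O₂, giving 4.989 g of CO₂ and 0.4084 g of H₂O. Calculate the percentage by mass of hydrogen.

1.60%

mol C = 4.989 g CO₂ ÷ 44.009 g/mol = 0.11336 mol
mol H = 2 × 0.4084 g H₂O ÷ 18.015 g/mol = 0.045340 mol
mass O = 2.858 − (1.3616 + 0.045703) = 1.4507 g → mol O = 1.4507 ÷ 15.999 = 0.090674 mol
mass % H = 0.045703 g ÷ 2.858 g × 100%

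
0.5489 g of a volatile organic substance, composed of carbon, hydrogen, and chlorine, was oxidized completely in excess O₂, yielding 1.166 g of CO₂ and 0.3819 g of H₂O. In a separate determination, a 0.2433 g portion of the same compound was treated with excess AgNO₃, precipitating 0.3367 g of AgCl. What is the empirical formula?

C5H8Cl

mol C = 1.166 g CO₂ ÷ 44.009 g/mol = 0.026495 mol
mol H = 2 × 0.3819 g H₂O ÷ 18.015 g/mol = 0.042398 mol
From the AgCl data: mol Cl per gram of compound = (0.3367 ÷ 143.318) ÷ 0.2433 = 0.0096561 mol/g, so in the 0.5489 g combustion sample mol Cl = 0.0053002 mol
Divide by the smallest (0.0053002 mol): C 4.999, H 7.999, Cl 1.000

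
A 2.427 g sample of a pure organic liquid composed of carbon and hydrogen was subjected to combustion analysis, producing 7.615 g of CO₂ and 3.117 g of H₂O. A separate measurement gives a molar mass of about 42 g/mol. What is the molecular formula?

C3H6

mol C = 7.615 g CO₂ ÷ 44.009 g/mol = 0.17303 mol
mol H = 2 × 3.117 g H₂O ÷ 18.015 g/mol = 0.34604 mol
Divide by the smallest (0.17303 mol): C 1.000, H 2.000
Empirical formula: CH2
Empirical-formula mass = 14.03 g/mol; 42 ÷ 14.03 ≈ 3, so the molecular formula is C3H6.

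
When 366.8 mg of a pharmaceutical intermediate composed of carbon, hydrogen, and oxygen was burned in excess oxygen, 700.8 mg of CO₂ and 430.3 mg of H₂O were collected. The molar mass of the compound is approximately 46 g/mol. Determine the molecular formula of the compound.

C2H6O

mol C = 0.7008 g CO₂ ÷ 44.009 g/mol = 0.015924 mol
mol H = 2 × 0.4303 g H₂O ÷ 18.015 g/mol = 0.047771 mol
mass O = 0.3668 − (0.19126 + 0.048153) = 0.12738 g → mol O = 0.12738 ÷ 15.999 = 0.0079619 mol
Divide by the smallest (0.0079619 mol): C 2.000, H 6.000, O 1.000
Empirical formula: C2H6O
Empirical-formula mass = 46.07 g/mol; 46 ÷ 46.07 ≈ 1, so the molecular formula is C2H6O.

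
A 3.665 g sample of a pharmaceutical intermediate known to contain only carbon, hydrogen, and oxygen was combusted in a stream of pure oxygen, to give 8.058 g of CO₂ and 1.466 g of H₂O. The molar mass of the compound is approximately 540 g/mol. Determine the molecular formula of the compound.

mol C = 8.058 g CO₂ ÷ 44.009 g/mol = 0.18310 mol
mol H = 2 × 1.466 g H₂O ÷ 18.015 g/mol = 0.16275 mol
mass O = 3.665 − (2.1992 + 0.16406) = 1.3017 g → mol O = 1.3017 ÷ 15.999 = 0.081364 mol
Divide by the smallest (0.081364 mol): C 2.250, H 2.000, O 1.000
Multiplying each by 4 gives whole numbers: C 9.00, H 8.00, O 4.00
Empirical formula: C9H8O4
Empirical-formula mass = 180.16 g/mol; 540 ÷ 180.16 ≈ 3, so the molecular formula is C27H24O12.

C27H24O12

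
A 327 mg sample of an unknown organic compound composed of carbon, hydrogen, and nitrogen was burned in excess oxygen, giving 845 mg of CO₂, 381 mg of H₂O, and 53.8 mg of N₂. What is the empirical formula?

mol C = 0.845 g CO₂ ÷ 44.009 g/mol = 0.01920 mol
mol H = 2 × 0.381 g H₂O ÷ 18.015 g/mol = 0.04230 mol
mol N = 2 × 0.0538 g N₂ ÷ 28.014 g/mol = 0.003841 mol
Divide by the smallest (0.003841 mol): C 4.999, H 11.012, N 1.000

C5H11N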